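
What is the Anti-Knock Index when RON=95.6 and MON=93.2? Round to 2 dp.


AKI = (RON + MON) / 2
AKI = (95.6 + 93.2) / 2
AKI = 188.8 / 2 = 94.40


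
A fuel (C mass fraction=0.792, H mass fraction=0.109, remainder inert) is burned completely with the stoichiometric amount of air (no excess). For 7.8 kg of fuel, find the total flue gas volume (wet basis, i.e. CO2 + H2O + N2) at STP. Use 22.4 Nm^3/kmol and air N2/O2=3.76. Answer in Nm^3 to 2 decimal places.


Per kg fuel: CO2 = (C/12 kmol)*22.4 = (0.792/12)*22.4 = 1.47840 Nm^3
Per kg fuel: H2O = (H/2 kmol)*22.4 = (0.109/2)*22.4 = 1.22080 Nm^3
O2 needed per kg fuel = C/12 + H/4 = 0.792/12 + 0.109/4 = 0.09325000 kmol
Per kg fuel: N2 = O2*3.76*22.4 = 0.09325000*3.76*22.4 = 7.85389 Nm^3
Total per kg = 1.47840 + 1.22080 + 7.85389 = 10.55309 Nm^3
Total = 10.55309 * 7.8 = 82.31 Nm^3


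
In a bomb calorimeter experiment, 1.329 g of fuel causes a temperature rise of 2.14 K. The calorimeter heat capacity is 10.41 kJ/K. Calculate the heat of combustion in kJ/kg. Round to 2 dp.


Hc = C_cal * delta_T / m_fuel
Q_released = 10.41 * 2.14 = 22.2774 kJ
m_fuel = 1.329 g = 1.329/1000 kg = 0.001329 kg
Hc = 22.2774 / 0.001329 = 16762.53 kJ/kg


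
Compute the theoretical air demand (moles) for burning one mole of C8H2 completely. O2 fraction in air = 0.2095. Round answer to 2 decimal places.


Balanced combustion: C8H2 + 8.5 O2 -> 8 CO2 + 1 H2O
O2 needed = C + H/4 = 8 + 2/4 = 8.50 moles
Air moles = O2 / 0.2095 = 8.50 / 0.2095 = 40.57 moles air


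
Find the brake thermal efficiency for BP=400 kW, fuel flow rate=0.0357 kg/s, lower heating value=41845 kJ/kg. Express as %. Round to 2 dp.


eta_BTE = (BP / (mf * LHV)) * 100
Denominator = 0.0357 * 41845 = 1493.8665 kW
eta_BTE = (400 / 1493.8665) * 100 = 26.78%


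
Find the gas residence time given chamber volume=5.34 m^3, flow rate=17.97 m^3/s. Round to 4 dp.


tau = V / Q_flow
tau = 5.34 / 17.97 = 0.2972 s


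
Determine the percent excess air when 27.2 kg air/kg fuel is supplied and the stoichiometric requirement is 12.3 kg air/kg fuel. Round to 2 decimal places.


Excess air = actual - stoichiometric = 27.2 - 12.3 = 14.90 kg/kg fuel
Excess air % = (excess / stoich) * 100 = (14.90 / 12.3) * 100 = 121.14%


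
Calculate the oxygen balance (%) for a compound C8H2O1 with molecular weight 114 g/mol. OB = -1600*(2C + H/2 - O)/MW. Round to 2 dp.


OB = -1600 * (2C + H/2 - O) / MW
Inner = 2*8 + 2/2 - 1 = 16.00
OB = -1600 * 16.00 / 114 = -224.56%


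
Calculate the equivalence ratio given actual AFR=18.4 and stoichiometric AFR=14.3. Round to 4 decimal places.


phi = AFR_stoich / AFR_actual
phi = 14.3 / 18.4 = 0.7772


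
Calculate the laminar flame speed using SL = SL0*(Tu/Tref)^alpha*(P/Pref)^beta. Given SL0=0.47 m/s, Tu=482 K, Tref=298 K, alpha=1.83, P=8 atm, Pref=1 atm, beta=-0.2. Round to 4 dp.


SL = SL0 * (Tu/Tref)^alpha * (P/Pref)^beta
T ratio = 482/298 = 1.61744966
(T ratio)^alpha = 1.61744966^1.83 = 2.410795
(P/Pref)^beta = 8^(-0.2) = 0.659754
SL = 0.47 * 2.410795 * 0.659754 = 0.7475 m/s


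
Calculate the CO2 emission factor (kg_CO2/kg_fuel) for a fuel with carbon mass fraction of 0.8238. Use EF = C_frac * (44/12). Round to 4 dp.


EF = C_frac * (M_CO2 / M_C)
EF = 0.8238 * (44/12)
EF = 0.8238 * 3.666667 = 3.0206 kg_CO2/kg_fuel


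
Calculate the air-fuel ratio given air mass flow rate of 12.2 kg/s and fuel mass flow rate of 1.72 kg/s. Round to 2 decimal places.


AFR = m_air / m_fuel
AFR = 12.2 / 1.72 = 7.09


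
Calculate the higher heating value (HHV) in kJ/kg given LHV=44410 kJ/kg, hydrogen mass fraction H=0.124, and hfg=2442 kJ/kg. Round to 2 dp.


HHV = LHV + hfg * 9 * H
Water addition = 2442 * 9 * 0.124 = 2725.272 kJ/kg
HHV = 44410 + 2725.272 = 47135.27 kJ/kg


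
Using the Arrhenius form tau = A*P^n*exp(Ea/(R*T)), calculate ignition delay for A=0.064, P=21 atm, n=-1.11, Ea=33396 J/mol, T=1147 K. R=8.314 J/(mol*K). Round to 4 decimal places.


tau = A * P^n * exp(Ea/(R*T))
P^n = 21^(-1.11) = 0.03406721
Ea/(R*T) = 33396/(8.314*1147) = 3.502039
exp(Ea/(R*T)) = 33.183053
tau = 0.064 * 0.03406721 * 33.183053 = 0.0723 ms


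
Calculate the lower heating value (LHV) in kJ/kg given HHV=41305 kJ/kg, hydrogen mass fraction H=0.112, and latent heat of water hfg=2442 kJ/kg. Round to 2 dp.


LHV = HHV - hfg * 9 * H
Water correction = 2442 * 9 * 0.112 = 2461.536 kJ/kg
LHV = 41305 - 2461.536 = 38843.46 kJ/kg


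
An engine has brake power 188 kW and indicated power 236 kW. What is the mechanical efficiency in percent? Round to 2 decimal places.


eta_mech = (BP / IP) * 100
Ratio = 188 / 236 = 0.7966
eta_mech = 0.7966 * 100 = 79.66%


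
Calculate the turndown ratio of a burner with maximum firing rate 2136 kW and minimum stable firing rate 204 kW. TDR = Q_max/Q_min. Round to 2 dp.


TDR = Q_max / Q_min
TDR = 2136 / 204 = 10.47


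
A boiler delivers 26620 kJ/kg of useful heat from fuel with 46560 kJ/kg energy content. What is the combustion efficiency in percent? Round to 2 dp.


Efficiency = (Q_useful / Q_fuel) * 100
Efficiency = (26620 / 46560) * 100
Efficiency = 0.5717 * 100 = 57.17%


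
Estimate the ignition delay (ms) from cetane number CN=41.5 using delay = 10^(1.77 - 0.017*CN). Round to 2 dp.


delay = 10^(1.77 - 0.017*CN)
Exponent = 1.77 - 0.017*41.5 = 1.0645
delay = 10^1.0645 = 11.60 ms


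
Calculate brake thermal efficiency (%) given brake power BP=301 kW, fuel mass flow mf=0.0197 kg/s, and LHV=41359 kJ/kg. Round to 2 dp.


eta_BTE = (BP / (mf * LHV)) * 100
Denominator = 0.0197 * 41359 = 814.7723 kW
eta_BTE = (301 / 814.7723) * 100 = 36.94%


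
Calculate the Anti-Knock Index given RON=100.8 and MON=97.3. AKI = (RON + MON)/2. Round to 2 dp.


AKI = (RON + MON) / 2
AKI = (100.8 + 97.3) / 2
AKI = 198.1 / 2 = 99.05


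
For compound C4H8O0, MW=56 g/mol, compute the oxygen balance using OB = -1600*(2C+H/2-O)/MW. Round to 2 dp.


OB = -1600 * (2C + H/2 - O) / MW
Inner = 2*4 + 8/2 - 0 = 12.00
OB = -1600 * 12.00 / 56 = -342.86%


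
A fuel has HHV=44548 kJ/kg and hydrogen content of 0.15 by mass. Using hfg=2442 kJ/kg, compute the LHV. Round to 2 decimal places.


LHV = HHV - hfg * 9 * H
Water correction = 2442 * 9 * 0.15 = 3296.700 kJ/kg
LHV = 44548 - 3296.700 = 41251.30 kJ/kg


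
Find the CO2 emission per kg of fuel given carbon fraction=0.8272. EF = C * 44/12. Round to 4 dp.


EF = C_frac * (M_CO2 / M_C)
EF = 0.8272 * (44/12)
EF = 0.8272 * 3.666667 = 3.0331 kg_CO2/kg_fuel


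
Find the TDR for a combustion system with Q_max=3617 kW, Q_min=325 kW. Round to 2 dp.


TDR = Q_max / Q_min
TDR = 3617 / 325 = 11.13


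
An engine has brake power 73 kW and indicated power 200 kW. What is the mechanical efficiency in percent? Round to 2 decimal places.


eta_mech = (BP / IP) * 100
Ratio = 73 / 200 = 0.3650
eta_mech = 0.3650 * 100 = 36.50%


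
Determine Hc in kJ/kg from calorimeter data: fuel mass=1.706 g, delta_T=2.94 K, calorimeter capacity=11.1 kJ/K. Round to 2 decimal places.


Hc = C_cal * delta_T / m_fuel
Q_released = 11.1 * 2.94 = 32.6340 kJ
m_fuel = 1.706 g = 1.706/1000 kg = 0.001706 kg
Hc = 32.6340 / 0.001706 = 19128.96 kJ/kg


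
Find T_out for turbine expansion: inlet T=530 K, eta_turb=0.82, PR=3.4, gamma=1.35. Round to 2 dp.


T_out = T_in * (1 - eta * (1 - PR^(-(gamma-1)/gamma)))
Exponent = -(1.35-1)/1.35 = -0.25925926
PR^exp = 3.4^(-0.25925926) = 0.72813041
Factor = 1 - 0.82*(1 - 0.72813041) = 0.77706694
T_out = 530 * 0.77706694 = 411.85 K


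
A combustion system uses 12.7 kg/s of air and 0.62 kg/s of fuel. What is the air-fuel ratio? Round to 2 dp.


AFR = m_air / m_fuel
AFR = 12.7 / 0.62 = 20.48


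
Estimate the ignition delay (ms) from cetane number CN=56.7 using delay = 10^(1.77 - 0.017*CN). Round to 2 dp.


delay = 10^(1.77 - 0.017*CN)
Exponent = 1.77 - 0.017*56.7 = 0.8061
delay = 10^0.8061 = 6.40 ms


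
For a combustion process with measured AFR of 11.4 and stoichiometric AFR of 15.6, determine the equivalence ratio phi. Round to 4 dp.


phi = AFR_stoich / AFR_actual
phi = 15.6 / 11.4 = 1.3684


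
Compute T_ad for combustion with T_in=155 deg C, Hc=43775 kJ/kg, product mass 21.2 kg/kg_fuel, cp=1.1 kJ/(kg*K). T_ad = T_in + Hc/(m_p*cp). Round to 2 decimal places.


T_ad = T_in + Hc / (m_p * cp)
Denominator = 21.2 * 1.1 = 23.3200
Temperature rise = 43775 / 23.3200 = 1877.14 K
T_ad = 155 + 1877.14 = 2032.14 deg C


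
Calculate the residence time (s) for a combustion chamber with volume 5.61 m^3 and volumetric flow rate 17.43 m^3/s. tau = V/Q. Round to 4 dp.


tau = V / Q_flow
tau = 5.61 / 17.43 = 0.3219 s


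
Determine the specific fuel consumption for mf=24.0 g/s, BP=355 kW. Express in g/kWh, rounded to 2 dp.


SFC = (mf / BP) * 3600
Rate = 24.0 / 355 = 0.067606 g/(s*kW)
SFC = 0.067606 * 3600 = 243.38 g/kWh


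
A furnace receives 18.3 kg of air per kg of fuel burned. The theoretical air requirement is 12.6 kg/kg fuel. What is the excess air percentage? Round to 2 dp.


Excess air = actual - stoichiometric = 18.3 - 12.6 = 5.70 kg/kg fuel
Excess air % = (excess / stoich) * 100 = (5.70 / 12.6) * 100 = 45.24%


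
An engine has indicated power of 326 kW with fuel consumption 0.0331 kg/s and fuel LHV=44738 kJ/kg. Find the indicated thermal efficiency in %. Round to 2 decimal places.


eta_ith = (IP / (mf * LHV)) * 100
Denominator = 0.0331 * 44738 = 1480.8278 kW
eta_ith = (326 / 1480.8278) * 100 = 22.01%


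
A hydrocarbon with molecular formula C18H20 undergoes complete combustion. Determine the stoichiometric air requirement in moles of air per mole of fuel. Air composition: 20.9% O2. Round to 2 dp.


Balanced combustion: C18H20 + 23 O2 -> 18 CO2 + 10 H2O
O2 needed = C + H/4 = 18 + 20/4 = 23.00 moles
Air moles = O2 / 0.209 = 23.00 / 0.209 = 110.05 moles air


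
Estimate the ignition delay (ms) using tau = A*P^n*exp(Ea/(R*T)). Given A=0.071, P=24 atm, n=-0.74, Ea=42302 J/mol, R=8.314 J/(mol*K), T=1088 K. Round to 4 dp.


tau = A * P^n * exp(Ea/(R*T))
P^n = 24^(-0.74) = 0.09520148
Ea/(R*T) = 42302/(8.314*1088) = 4.676511
exp(Ea/(R*T)) = 107.394747
tau = 0.071 * 0.09520148 * 107.394747 = 0.7259 ms


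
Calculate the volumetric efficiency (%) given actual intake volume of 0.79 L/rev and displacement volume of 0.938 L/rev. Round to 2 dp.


eta_v = (V_actual / V_disp) * 100
Ratio = 0.79 / 0.938 = 0.8422
eta_v = 0.8422 * 100 = 84.22%


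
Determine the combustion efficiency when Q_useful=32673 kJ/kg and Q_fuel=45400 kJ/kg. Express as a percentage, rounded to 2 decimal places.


Efficiency = (Q_useful / Q_fuel) * 100
Efficiency = (32673 / 45400) * 100
Efficiency = 0.7197 * 100 = 71.97%


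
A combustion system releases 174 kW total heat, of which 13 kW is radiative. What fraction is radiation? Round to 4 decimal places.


f_rad = Q_rad / Q_total
f_rad = 13 / 174 = 0.0747


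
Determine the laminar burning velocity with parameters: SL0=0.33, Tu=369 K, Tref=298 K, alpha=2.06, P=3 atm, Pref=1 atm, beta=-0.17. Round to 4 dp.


SL = SL0 * (Tu/Tref)^alpha * (P/Pref)^beta
T ratio = 369/298 = 1.23825503
(T ratio)^alpha = 1.23825503^2.06 = 1.553062
(P/Pref)^beta = 3^(-0.17) = 0.829639
SL = 0.33 * 1.553062 * 0.829639 = 0.4252 m/s


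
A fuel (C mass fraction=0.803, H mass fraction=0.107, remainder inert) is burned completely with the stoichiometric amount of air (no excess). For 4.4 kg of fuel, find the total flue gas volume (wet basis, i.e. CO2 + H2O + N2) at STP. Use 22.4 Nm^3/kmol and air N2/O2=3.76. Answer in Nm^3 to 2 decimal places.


Per kg fuel: CO2 = (C/12 kmol)*22.4 = (0.803/12)*22.4 = 1.49893 Nm^3
Per kg fuel: H2O = (H/2 kmol)*22.4 = (0.107/2)*22.4 = 1.19840 Nm^3
O2 needed per kg fuel = C/12 + H/4 = 0.803/12 + 0.107/4 = 0.09366667 kmol
Per kg fuel: N2 = O2*3.76*22.4 = 0.09366667*3.76*22.4 = 7.88898 Nm^3
Total per kg = 1.49893 + 1.19840 + 7.88898 = 10.58631 Nm^3
Total = 10.58631 * 4.4 = 46.58 Nm^3


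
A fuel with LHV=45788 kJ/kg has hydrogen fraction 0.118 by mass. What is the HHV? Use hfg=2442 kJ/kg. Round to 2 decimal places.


HHV = LHV + hfg * 9 * H
Water addition = 2442 * 9 * 0.118 = 2593.404 kJ/kg
HHV = 45788 + 2593.404 = 48381.40 kJ/kg


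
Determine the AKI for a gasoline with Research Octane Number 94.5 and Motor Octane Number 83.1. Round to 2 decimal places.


AKI = (RON + MON) / 2
AKI = (94.5 + 83.1) / 2
AKI = 177.6 / 2 = 88.80


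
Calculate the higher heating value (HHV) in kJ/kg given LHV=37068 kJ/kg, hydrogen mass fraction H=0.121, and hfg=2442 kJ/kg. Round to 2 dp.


HHV = LHV + hfg * 9 * H
Water addition = 2442 * 9 * 0.121 = 2659.338 kJ/kg
HHV = 37068 + 2659.338 = 39727.34 kJ/kg


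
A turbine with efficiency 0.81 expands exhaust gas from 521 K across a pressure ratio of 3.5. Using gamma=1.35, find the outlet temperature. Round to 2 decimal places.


T_out = T_in * (1 - eta * (1 - PR^(-(gamma-1)/gamma)))
Exponent = -(1.35-1)/1.35 = -0.25925926
PR^exp = 3.5^(-0.25925926) = 0.72267881
Factor = 1 - 0.81*(1 - 0.72267881) = 0.77536984
T_out = 521 * 0.77536984 = 403.97 K


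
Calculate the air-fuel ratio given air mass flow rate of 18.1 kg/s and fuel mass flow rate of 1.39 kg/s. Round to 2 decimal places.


AFR = m_air / m_fuel
AFR = 18.1 / 1.39 = 13.02


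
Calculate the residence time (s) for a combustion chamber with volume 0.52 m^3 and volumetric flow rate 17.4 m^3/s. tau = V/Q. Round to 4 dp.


tau = V / Q_flow
tau = 0.52 / 17.4 = 0.0299 s


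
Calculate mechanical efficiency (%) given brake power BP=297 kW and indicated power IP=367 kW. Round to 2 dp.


eta_mech = (BP / IP) * 100
Ratio = 297 / 367 = 0.8093
eta_mech = 0.8093 * 100 = 80.93%


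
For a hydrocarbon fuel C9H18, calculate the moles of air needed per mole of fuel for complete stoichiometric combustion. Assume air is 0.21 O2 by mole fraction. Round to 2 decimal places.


Balanced combustion: C9H18 + 13.5 O2 -> 9 CO2 + 9 H2O
O2 needed = C + H/4 = 9 + 18/4 = 13.50 moles
Air moles = O2 / 0.21 = 13.50 / 0.21 = 64.29 moles air


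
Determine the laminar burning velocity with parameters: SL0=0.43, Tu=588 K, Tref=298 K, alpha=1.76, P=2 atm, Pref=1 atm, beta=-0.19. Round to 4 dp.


SL = SL0 * (Tu/Tref)^alpha * (P/Pref)^beta
T ratio = 588/298 = 1.97315436
(T ratio)^alpha = 1.97315436^1.76 = 3.307375
(P/Pref)^beta = 2^(-0.19) = 0.876606
SL = 0.43 * 3.307375 * 0.876606 = 1.2467 m/s


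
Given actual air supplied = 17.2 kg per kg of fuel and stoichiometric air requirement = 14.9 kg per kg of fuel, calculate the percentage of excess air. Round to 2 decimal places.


Excess air = actual - stoichiometric = 17.2 - 14.9 = 2.30 kg/kg fuel
Excess air % = (excess / stoich) * 100 = (2.30 / 14.9) * 100 = 15.44%


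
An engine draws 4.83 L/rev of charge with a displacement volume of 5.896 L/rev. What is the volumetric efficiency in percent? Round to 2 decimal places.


eta_v = (V_actual / V_disp) * 100
Ratio = 4.83 / 5.896 = 0.8192
eta_v = 0.8192 * 100 = 81.92%


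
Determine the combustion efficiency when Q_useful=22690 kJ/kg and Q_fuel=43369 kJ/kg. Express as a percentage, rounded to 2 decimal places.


Efficiency = (Q_useful / Q_fuel) * 100
Efficiency = (22690 / 43369) * 100
Efficiency = 0.5232 * 100 = 52.32%


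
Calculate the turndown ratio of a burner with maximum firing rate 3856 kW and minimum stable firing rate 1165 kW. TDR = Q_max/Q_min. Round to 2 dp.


TDR = Q_max / Q_min
TDR = 3856 / 1165 = 3.31


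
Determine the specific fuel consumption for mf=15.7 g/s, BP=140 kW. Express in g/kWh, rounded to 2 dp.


SFC = (mf / BP) * 3600
Rate = 15.7 / 140 = 0.112143 g/(s*kW)
SFC = 0.112143 * 3600 = 403.71 g/kWh


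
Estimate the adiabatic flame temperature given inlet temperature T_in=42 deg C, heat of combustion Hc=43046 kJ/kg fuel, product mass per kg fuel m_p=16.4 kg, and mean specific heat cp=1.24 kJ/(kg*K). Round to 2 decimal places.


T_ad = T_in + Hc / (m_p * cp)
Denominator = 16.4 * 1.24 = 20.3360
Temperature rise = 43046 / 20.3360 = 2116.74 K
T_ad = 42 + 2116.74 = 2158.74 deg C


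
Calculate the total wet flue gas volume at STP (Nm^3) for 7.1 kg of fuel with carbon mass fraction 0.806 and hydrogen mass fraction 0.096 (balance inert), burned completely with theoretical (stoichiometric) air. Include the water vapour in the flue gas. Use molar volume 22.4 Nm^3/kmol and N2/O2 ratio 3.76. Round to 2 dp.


Per kg fuel: CO2 = (C/12 kmol)*22.4 = (0.806/12)*22.4 = 1.50453 Nm^3
Per kg fuel: H2O = (H/2 kmol)*22.4 = (0.096/2)*22.4 = 1.07520 Nm^3
O2 needed per kg fuel = C/12 + H/4 = 0.806/12 + 0.096/4 = 0.09116667 kmol
Per kg fuel: N2 = O2*3.76*22.4 = 0.09116667*3.76*22.4 = 7.67842 Nm^3
Total per kg = 1.50453 + 1.07520 + 7.67842 = 10.25815 Nm^3
Total = 10.25815 * 7.1 = 72.83 Nm^3


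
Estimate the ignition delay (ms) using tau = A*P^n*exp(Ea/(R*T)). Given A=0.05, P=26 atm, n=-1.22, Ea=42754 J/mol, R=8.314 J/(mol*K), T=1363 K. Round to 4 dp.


tau = A * P^n * exp(Ea/(R*T))
P^n = 26^(-1.22) = 0.01878160
Ea/(R*T) = 42754/(8.314*1363) = 3.772862
exp(Ea/(R*T)) = 43.504380
tau = 0.05 * 0.01878160 * 43.504380 = 0.0409 ms


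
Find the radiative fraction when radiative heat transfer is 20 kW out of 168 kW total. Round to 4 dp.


f_rad = Q_rad / Q_total
f_rad = 20 / 168 = 0.1190


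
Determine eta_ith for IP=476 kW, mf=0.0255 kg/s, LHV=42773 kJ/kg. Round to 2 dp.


eta_ith = (IP / (mf * LHV)) * 100
Denominator = 0.0255 * 42773 = 1090.7115 kW
eta_ith = (476 / 1090.7115) * 100 = 43.64%


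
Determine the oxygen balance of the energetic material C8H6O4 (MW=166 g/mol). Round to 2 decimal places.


OB = -1600 * (2C + H/2 - O) / MW
Inner = 2*8 + 6/2 - 4 = 15.00
OB = -1600 * 15.00 / 166 = -144.58%


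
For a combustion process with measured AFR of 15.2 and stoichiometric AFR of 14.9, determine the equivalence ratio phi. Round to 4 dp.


phi = AFR_stoich / AFR_actual
phi = 14.9 / 15.2 = 0.9803


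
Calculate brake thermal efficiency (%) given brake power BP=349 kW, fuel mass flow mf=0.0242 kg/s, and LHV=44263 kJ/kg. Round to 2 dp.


eta_BTE = (BP / (mf * LHV)) * 100
Denominator = 0.0242 * 44263 = 1071.1646 kW
eta_BTE = (349 / 1071.1646) * 100 = 32.58%


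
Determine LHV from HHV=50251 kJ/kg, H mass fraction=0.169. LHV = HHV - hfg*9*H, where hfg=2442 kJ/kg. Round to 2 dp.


LHV = HHV - hfg * 9 * H
Water correction = 2442 * 9 * 0.169 = 3714.282 kJ/kg
LHV = 50251 - 3714.282 = 46536.72 kJ/kg


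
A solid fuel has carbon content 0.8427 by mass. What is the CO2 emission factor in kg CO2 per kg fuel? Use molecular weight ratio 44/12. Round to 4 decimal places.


EF = C_frac * (M_CO2 / M_C)
EF = 0.8427 * (44/12)
EF = 0.8427 * 3.666667 = 3.0899 kg_CO2/kg_fuel


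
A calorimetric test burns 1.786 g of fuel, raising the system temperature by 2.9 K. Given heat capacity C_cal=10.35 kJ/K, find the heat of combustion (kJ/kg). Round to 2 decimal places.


Hc = C_cal * delta_T / m_fuel
Q_released = 10.35 * 2.9 = 30.0150 kJ
m_fuel = 1.786 g = 1.786/1000 kg = 0.001786 kg
Hc = 30.0150 / 0.001786 = 16805.71 kJ/kg


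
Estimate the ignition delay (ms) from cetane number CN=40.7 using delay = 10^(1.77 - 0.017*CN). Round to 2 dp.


delay = 10^(1.77 - 0.017*CN)
Exponent = 1.77 - 0.017*40.7 = 1.0781
delay = 10^1.0781 = 11.97 ms


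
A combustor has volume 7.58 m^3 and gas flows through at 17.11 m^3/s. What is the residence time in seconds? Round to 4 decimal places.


tau = V / Q_flow
tau = 7.58 / 17.11 = 0.4430 s


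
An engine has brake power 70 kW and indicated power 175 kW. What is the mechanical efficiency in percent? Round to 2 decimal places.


eta_mech = (BP / IP) * 100
Ratio = 70 / 175 = 0.4000
eta_mech = 0.4000 * 100 = 40.00%


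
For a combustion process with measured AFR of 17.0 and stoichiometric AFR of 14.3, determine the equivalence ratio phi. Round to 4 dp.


phi = AFR_stoich / AFR_actual
phi = 14.3 / 17.0 = 0.8412


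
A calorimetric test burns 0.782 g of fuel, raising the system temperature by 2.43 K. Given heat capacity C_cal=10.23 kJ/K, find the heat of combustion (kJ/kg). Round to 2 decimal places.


Hc = C_cal * delta_T / m_fuel
Q_released = 10.23 * 2.43 = 24.8589 kJ
m_fuel = 0.782 g = 0.782/1000 kg = 0.000782 kg
Hc = 24.8589 / 0.000782 = 31788.87 kJ/kg


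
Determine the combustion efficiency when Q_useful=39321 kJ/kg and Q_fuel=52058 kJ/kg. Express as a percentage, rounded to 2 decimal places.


Efficiency = (Q_useful / Q_fuel) * 100
Efficiency = (39321 / 52058) * 100
Efficiency = 0.7553 * 100 = 75.53%


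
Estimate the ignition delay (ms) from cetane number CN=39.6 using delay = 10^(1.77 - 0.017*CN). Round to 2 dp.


delay = 10^(1.77 - 0.017*CN)
Exponent = 1.77 - 0.017*39.6 = 1.0968
delay = 10^1.0968 = 12.50 ms


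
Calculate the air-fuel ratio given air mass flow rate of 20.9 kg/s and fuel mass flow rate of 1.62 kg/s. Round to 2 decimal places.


AFR = m_air / m_fuel
AFR = 20.9 / 1.62 = 12.90


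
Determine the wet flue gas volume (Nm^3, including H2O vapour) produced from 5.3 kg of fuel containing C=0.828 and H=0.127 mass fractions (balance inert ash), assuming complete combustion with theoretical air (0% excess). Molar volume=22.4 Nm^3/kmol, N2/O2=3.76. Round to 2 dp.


Per kg fuel: CO2 = (C/12 kmol)*22.4 = (0.828/12)*22.4 = 1.54560 Nm^3
Per kg fuel: H2O = (H/2 kmol)*22.4 = (0.127/2)*22.4 = 1.42240 Nm^3
O2 needed per kg fuel = C/12 + H/4 = 0.828/12 + 0.127/4 = 0.10075000 kmol
Per kg fuel: N2 = O2*3.76*22.4 = 0.10075000*3.76*22.4 = 8.48557 Nm^3
Total per kg = 1.54560 + 1.42240 + 8.48557 = 11.45357 Nm^3
Total = 11.45357 * 5.3 = 60.70 Nm^3


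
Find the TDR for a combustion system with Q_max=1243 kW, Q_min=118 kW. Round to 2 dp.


TDR = Q_max / Q_min
TDR = 1243 / 118 = 10.53


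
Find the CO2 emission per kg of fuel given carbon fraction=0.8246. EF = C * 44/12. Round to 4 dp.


EF = C_frac * (M_CO2 / M_C)
EF = 0.8246 * (44/12)
EF = 0.8246 * 3.666667 = 3.0235 kg_CO2/kg_fuel


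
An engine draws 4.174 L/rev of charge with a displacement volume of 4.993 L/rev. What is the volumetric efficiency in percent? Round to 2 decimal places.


eta_v = (V_actual / V_disp) * 100
Ratio = 4.174 / 4.993 = 0.8360
eta_v = 0.8360 * 100 = 83.60%


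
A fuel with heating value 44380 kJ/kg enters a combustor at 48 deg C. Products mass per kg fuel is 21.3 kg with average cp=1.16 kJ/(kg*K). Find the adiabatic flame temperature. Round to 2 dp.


T_ad = T_in + Hc / (m_p * cp)
Denominator = 21.3 * 1.16 = 24.7080
Temperature rise = 44380 / 24.7080 = 1796.18 K
T_ad = 48 + 1796.18 = 1844.18 deg C


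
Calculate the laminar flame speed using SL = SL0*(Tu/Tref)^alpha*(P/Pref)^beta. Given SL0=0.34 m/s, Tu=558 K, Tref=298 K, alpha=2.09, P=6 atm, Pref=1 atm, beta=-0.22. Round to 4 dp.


SL = SL0 * (Tu/Tref)^alpha * (P/Pref)^beta
T ratio = 558/298 = 1.87248322
(T ratio)^alpha = 1.87248322^2.09 = 3.709826
(P/Pref)^beta = 6^(-0.22) = 0.674228
SL = 0.34 * 3.709826 * 0.674228 = 0.8504 m/s


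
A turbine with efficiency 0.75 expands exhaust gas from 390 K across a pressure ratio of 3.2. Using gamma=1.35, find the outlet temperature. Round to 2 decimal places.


T_out = T_in * (1 - eta * (1 - PR^(-(gamma-1)/gamma)))
Exponent = -(1.35-1)/1.35 = -0.25925926
PR^exp = 3.2^(-0.25925926) = 0.73966521
Factor = 1 - 0.75*(1 - 0.73966521) = 0.80474891
T_out = 390 * 0.80474891 = 313.85 K


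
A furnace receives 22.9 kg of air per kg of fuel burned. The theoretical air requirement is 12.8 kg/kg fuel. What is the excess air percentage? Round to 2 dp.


Excess air = actual - stoichiometric = 22.9 - 12.8 = 10.10 kg/kg fuel
Excess air % = (excess / stoich) * 100 = (10.10 / 12.8) * 100 = 78.91%


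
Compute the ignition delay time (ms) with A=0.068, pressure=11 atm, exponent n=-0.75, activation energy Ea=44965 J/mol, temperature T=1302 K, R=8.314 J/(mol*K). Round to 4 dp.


tau = A * P^n * exp(Ea/(R*T))
P^n = 11^(-0.75) = 0.16556003
Ea/(R*T) = 44965/(8.314*1302) = 4.153877
exp(Ea/(R*T)) = 63.680387
tau = 0.068 * 0.16556003 * 63.680387 = 0.7169 ms


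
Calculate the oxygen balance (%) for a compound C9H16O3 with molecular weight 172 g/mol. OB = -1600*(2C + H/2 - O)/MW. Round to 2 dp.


OB = -1600 * (2C + H/2 - O) / MW
Inner = 2*9 + 16/2 - 3 = 23.00
OB = -1600 * 23.00 / 172 = -213.95%


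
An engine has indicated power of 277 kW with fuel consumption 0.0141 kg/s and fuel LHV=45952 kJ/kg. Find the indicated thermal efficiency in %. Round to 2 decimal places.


eta_ith = (IP / (mf * LHV)) * 100
Denominator = 0.0141 * 45952 = 647.9232 kW
eta_ith = (277 / 647.9232) * 100 = 42.75%


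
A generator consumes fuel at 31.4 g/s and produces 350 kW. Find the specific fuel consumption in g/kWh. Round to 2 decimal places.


SFC = (mf / BP) * 3600
Rate = 31.4 / 350 = 0.089714 g/(s*kW)
SFC = 0.089714 * 3600 = 322.97 g/kWh


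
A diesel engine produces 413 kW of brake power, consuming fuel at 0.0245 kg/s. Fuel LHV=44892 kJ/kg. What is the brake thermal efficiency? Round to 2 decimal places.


eta_BTE = (BP / (mf * LHV)) * 100
Denominator = 0.0245 * 44892 = 1099.8540 kW
eta_BTE = (413 / 1099.8540) * 100 = 37.55%


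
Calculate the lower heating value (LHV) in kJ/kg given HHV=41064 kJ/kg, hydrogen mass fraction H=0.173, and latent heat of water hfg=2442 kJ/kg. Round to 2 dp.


LHV = HHV - hfg * 9 * H
Water correction = 2442 * 9 * 0.173 = 3802.194 kJ/kg
LHV = 41064 - 3802.194 = 37261.81 kJ/kg


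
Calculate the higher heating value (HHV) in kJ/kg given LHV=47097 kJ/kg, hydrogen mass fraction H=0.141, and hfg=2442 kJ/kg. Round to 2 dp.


HHV = LHV + hfg * 9 * H
Water addition = 2442 * 9 * 0.141 = 3098.898 kJ/kg
HHV = 47097 + 3098.898 = 50195.90 kJ/kg


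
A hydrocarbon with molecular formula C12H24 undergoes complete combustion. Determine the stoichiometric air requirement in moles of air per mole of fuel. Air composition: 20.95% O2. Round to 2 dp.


Balanced combustion: C12H24 + 18 O2 -> 12 CO2 + 12 H2O
O2 needed = C + H/4 = 12 + 24/4 = 18.00 moles
Air moles = O2 / 0.2095 = 18.00 / 0.2095 = 85.92 moles air


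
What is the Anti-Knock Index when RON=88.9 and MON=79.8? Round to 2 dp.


AKI = (RON + MON) / 2
AKI = (88.9 + 79.8) / 2
AKI = 168.7 / 2 = 84.35


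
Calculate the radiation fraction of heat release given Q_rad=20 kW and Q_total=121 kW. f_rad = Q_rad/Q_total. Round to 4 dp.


f_rad = Q_rad / Q_total
f_rad = 20 / 121 = 0.1653


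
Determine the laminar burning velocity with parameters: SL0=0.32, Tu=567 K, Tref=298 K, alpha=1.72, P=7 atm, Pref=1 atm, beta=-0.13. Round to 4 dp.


SL = SL0 * (Tu/Tref)^alpha * (P/Pref)^beta
T ratio = 567/298 = 1.90268456
(T ratio)^alpha = 1.90268456^1.72 = 3.023506
(P/Pref)^beta = 7^(-0.13) = 0.776492
SL = 0.32 * 3.023506 * 0.776492 = 0.7513 m/s


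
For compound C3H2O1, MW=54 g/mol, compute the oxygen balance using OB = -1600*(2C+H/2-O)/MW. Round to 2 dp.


OB = -1600 * (2C + H/2 - O) / MW
Inner = 2*3 + 2/2 - 1 = 6.00
OB = -1600 * 6.00 / 54 = -177.78%


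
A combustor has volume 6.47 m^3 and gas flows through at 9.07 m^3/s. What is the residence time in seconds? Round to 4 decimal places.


tau = V / Q_flow
tau = 6.47 / 9.07 = 0.7133 s


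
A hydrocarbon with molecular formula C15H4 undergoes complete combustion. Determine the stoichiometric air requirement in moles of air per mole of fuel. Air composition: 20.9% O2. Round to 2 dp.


Balanced combustion: C15H4 + 16 O2 -> 15 CO2 + 2 H2O
O2 needed = C + H/4 = 15 + 4/4 = 16.00 moles
Air moles = O2 / 0.209 = 16.00 / 0.209 = 76.56 moles air


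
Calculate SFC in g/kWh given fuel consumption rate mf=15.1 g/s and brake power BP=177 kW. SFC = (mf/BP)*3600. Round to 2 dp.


SFC = (mf / BP) * 3600
Rate = 15.1 / 177 = 0.085311 g/(s*kW)
SFC = 0.085311 * 3600 = 307.12 g/kWh


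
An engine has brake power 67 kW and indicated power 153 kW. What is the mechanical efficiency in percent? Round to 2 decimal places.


eta_mech = (BP / IP) * 100
Ratio = 67 / 153 = 0.4379
eta_mech = 0.4379 * 100 = 43.79%


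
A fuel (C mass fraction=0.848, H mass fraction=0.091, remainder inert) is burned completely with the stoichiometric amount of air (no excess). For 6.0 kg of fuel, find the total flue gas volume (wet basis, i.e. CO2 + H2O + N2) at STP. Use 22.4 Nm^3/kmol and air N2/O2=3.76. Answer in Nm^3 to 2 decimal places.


Per kg fuel: CO2 = (C/12 kmol)*22.4 = (0.848/12)*22.4 = 1.58293 Nm^3
Per kg fuel: H2O = (H/2 kmol)*22.4 = (0.091/2)*22.4 = 1.01920 Nm^3
O2 needed per kg fuel = C/12 + H/4 = 0.848/12 + 0.091/4 = 0.09341667 kmol
Per kg fuel: N2 = O2*3.76*22.4 = 0.09341667*3.76*22.4 = 7.86793 Nm^3
Total per kg = 1.58293 + 1.01920 + 7.86793 = 10.47006 Nm^3
Total = 10.47006 * 6.0 = 62.82 Nm^3


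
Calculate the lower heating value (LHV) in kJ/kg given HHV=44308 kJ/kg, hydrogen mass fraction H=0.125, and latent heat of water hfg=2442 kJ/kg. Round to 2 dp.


LHV = HHV - hfg * 9 * H
Water correction = 2442 * 9 * 0.125 = 2747.250 kJ/kg
LHV = 44308 - 2747.250 = 41560.75 kJ/kg


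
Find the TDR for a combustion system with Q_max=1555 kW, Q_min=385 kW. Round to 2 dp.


TDR = Q_max / Q_min
TDR = 1555 / 385 = 4.04


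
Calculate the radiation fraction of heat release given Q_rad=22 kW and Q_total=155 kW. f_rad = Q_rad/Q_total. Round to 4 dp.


f_rad = Q_rad / Q_total
f_rad = 22 / 155 = 0.1419


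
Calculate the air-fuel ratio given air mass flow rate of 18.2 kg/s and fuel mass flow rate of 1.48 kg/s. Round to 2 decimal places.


AFR = m_air / m_fuel
AFR = 18.2 / 1.48 = 12.30


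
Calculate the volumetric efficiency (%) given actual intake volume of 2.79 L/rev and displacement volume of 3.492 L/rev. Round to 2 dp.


eta_v = (V_actual / V_disp) * 100
Ratio = 2.79 / 3.492 = 0.7990
eta_v = 0.7990 * 100 = 79.90%


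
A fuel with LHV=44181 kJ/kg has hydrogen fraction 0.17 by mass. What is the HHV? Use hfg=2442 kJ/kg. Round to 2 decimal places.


HHV = LHV + hfg * 9 * H
Water addition = 2442 * 9 * 0.17 = 3736.260 kJ/kg
HHV = 44181 + 3736.260 = 47917.26 kJ/kg


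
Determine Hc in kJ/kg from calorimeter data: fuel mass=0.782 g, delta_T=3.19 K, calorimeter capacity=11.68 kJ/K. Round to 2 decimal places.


Hc = C_cal * delta_T / m_fuel
Q_released = 11.68 * 3.19 = 37.2592 kJ
m_fuel = 0.782 g = 0.782/1000 kg = 0.000782 kg
Hc = 37.2592 / 0.000782 = 47646.04 kJ/kg


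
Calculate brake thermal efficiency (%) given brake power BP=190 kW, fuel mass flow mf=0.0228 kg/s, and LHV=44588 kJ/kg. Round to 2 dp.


eta_BTE = (BP / (mf * LHV)) * 100
Denominator = 0.0228 * 44588 = 1016.6064 kW
eta_BTE = (190 / 1016.6064) * 100 = 18.69%


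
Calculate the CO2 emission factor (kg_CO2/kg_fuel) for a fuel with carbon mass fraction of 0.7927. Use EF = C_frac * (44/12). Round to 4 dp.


EF = C_frac * (M_CO2 / M_C)
EF = 0.7927 * (44/12)
EF = 0.7927 * 3.666667 = 2.9066 kg_CO2/kg_fuel


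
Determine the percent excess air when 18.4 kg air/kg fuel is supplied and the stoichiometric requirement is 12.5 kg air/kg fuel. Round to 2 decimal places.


Excess air = actual - stoichiometric = 18.4 - 12.5 = 5.90 kg/kg fuel
Excess air % = (excess / stoich) * 100 = (5.90 / 12.5) * 100 = 47.20%


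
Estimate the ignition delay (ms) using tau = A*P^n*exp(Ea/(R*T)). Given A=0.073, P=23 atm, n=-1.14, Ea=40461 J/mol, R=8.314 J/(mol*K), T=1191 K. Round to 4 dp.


tau = A * P^n * exp(Ea/(R*T))
P^n = 23^(-1.14) = 0.02803046
Ea/(R*T) = 40461/(8.314*1191) = 4.086155
exp(Ea/(R*T)) = 59.510629
tau = 0.073 * 0.02803046 * 59.510629 = 0.1218 ms


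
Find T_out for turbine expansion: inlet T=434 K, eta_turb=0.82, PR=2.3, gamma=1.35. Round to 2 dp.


T_out = T_in * (1 - eta * (1 - PR^(-(gamma-1)/gamma)))
Exponent = -(1.35-1)/1.35 = -0.25925926
PR^exp = 2.3^(-0.25925926) = 0.80578413
Factor = 1 - 0.82*(1 - 0.80578413) = 0.84074299
T_out = 434 * 0.84074299 = 364.88 K


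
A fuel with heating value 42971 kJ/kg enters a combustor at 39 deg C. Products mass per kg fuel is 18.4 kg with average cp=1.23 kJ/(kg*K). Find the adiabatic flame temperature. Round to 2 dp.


T_ad = T_in + Hc / (m_p * cp)
Denominator = 18.4 * 1.23 = 22.6320
Temperature rise = 42971 / 22.6320 = 1898.68 K
T_ad = 39 + 1898.68 = 1937.68 deg C


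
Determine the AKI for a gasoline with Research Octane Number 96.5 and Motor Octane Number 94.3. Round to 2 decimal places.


AKI = (RON + MON) / 2
AKI = (96.5 + 94.3) / 2
AKI = 190.8 / 2 = 95.40


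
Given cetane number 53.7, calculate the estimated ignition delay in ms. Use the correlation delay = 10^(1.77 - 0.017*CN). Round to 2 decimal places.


delay = 10^(1.77 - 0.017*CN)
Exponent = 1.77 - 0.017*53.7 = 0.8571
delay = 10^0.8571 = 7.20 ms


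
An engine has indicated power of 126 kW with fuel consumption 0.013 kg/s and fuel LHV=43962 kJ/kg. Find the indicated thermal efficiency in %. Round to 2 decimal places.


eta_ith = (IP / (mf * LHV)) * 100
Denominator = 0.013 * 43962 = 571.5060 kW
eta_ith = (126 / 571.5060) * 100 = 22.05%


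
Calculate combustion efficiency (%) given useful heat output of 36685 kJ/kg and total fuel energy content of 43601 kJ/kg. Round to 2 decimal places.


Efficiency = (Q_useful / Q_fuel) * 100
Efficiency = (36685 / 43601) * 100
Efficiency = 0.8414 * 100 = 84.14%


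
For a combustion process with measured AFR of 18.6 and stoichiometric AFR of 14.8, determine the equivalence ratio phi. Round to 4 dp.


phi = AFR_stoich / AFR_actual
phi = 14.8 / 18.6 = 0.7957


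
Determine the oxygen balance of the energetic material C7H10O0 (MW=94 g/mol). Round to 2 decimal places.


OB = -1600 * (2C + H/2 - O) / MW
Inner = 2*7 + 10/2 - 0 = 19.00
OB = -1600 * 19.00 / 94 = -323.40%


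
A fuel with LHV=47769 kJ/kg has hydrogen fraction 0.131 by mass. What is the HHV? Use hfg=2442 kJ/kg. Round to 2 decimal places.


HHV = LHV + hfg * 9 * H
Water addition = 2442 * 9 * 0.131 = 2879.118 kJ/kg
HHV = 47769 + 2879.118 = 50648.12 kJ/kg


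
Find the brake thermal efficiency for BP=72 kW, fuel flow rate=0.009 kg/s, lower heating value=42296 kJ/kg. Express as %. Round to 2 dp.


eta_BTE = (BP / (mf * LHV)) * 100
Denominator = 0.009 * 42296 = 380.6640 kW
eta_BTE = (72 / 380.6640) * 100 = 18.91%


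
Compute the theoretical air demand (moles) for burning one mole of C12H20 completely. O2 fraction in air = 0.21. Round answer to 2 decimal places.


Balanced combustion: C12H20 + 17 O2 -> 12 CO2 + 10 H2O
O2 needed = C + H/4 = 12 + 20/4 = 17.00 moles
Air moles = O2 / 0.21 = 17.00 / 0.21 = 80.95 moles air


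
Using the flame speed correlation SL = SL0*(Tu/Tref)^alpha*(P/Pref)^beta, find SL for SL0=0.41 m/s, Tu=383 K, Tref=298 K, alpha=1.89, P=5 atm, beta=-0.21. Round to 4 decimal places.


SL = SL0 * (Tu/Tref)^alpha * (P/Pref)^beta
T ratio = 383/298 = 1.28523490
(T ratio)^alpha = 1.28523490^1.89 = 1.606856
(P/Pref)^beta = 5^(-0.21) = 0.713208
SL = 0.41 * 1.606856 * 0.713208 = 0.4699 m/s


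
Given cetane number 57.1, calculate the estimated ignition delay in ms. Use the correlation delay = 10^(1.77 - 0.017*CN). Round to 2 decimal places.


delay = 10^(1.77 - 0.017*CN)
Exponent = 1.77 - 0.017*57.1 = 0.7993
delay = 10^0.7993 = 6.30 ms


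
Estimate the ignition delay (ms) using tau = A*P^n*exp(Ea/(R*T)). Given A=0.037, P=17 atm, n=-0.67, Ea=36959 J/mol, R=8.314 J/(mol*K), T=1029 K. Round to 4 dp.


tau = A * P^n * exp(Ea/(R*T))
P^n = 17^(-0.67) = 0.14983015
Ea/(R*T) = 36959/(8.314*1029) = 4.320110
exp(Ea/(R*T)) = 75.196908
tau = 0.037 * 0.14983015 * 75.196908 = 0.4169 ms


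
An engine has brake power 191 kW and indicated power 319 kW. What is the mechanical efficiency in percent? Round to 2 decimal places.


eta_mech = (BP / IP) * 100
Ratio = 191 / 319 = 0.5987
eta_mech = 0.5987 * 100 = 59.87%


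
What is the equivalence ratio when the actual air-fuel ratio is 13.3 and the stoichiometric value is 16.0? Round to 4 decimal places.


phi = AFR_stoich / AFR_actual
phi = 16.0 / 13.3 = 1.2030


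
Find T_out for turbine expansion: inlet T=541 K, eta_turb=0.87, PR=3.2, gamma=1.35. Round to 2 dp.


T_out = T_in * (1 - eta * (1 - PR^(-(gamma-1)/gamma)))
Exponent = -(1.35-1)/1.35 = -0.25925926
PR^exp = 3.2^(-0.25925926) = 0.73966521
Factor = 1 - 0.87*(1 - 0.73966521) = 0.77350873
T_out = 541 * 0.77350873 = 418.47 K


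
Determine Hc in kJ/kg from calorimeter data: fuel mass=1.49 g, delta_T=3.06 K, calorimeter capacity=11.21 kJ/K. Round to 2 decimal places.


Hc = C_cal * delta_T / m_fuel
Q_released = 11.21 * 3.06 = 34.3026 kJ
m_fuel = 1.49 g = 1.49/1000 kg = 0.001490 kg
Hc = 34.3026 / 0.001490 = 23021.88 kJ/kg


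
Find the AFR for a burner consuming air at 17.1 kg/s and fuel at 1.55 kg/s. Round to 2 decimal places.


AFR = m_air / m_fuel
AFR = 17.1 / 1.55 = 11.03


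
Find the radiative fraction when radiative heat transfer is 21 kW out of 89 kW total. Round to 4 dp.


f_rad = Q_rad / Q_total
f_rad = 21 / 89 = 0.2360


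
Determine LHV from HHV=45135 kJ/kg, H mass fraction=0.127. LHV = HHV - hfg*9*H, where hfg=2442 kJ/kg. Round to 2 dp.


LHV = HHV - hfg * 9 * H
Water correction = 2442 * 9 * 0.127 = 2791.206 kJ/kg
LHV = 45135 - 2791.206 = 42343.79 kJ/kg


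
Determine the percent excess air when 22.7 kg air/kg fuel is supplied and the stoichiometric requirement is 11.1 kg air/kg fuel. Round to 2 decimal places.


Excess air = actual - stoichiometric = 22.7 - 11.1 = 11.60 kg/kg fuel
Excess air % = (excess / stoich) * 100 = (11.60 / 11.1) * 100 = 104.50%


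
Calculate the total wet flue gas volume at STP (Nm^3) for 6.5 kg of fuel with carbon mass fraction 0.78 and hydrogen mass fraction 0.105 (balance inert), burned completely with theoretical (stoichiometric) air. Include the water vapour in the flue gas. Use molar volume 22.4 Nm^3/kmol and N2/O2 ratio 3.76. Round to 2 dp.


Per kg fuel: CO2 = (C/12 kmol)*22.4 = (0.78/12)*22.4 = 1.45600 Nm^3
Per kg fuel: H2O = (H/2 kmol)*22.4 = (0.105/2)*22.4 = 1.17600 Nm^3
O2 needed per kg fuel = C/12 + H/4 = 0.78/12 + 0.105/4 = 0.09125000 kmol
Per kg fuel: N2 = O2*3.76*22.4 = 0.09125000*3.76*22.4 = 7.68544 Nm^3
Total per kg = 1.45600 + 1.17600 + 7.68544 = 10.31744 Nm^3
Total = 10.31744 * 6.5 = 67.06 Nm^3


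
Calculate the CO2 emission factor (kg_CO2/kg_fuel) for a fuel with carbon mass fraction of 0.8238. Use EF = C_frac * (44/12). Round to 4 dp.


EF = C_frac * (M_CO2 / M_C)
EF = 0.8238 * (44/12)
EF = 0.8238 * 3.666667 = 3.0206 kg_CO2/kg_fuel


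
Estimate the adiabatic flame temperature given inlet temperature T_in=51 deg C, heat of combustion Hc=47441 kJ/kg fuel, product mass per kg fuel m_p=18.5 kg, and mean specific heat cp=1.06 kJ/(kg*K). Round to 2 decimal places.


T_ad = T_in + Hc / (m_p * cp)
Denominator = 18.5 * 1.06 = 19.6100
Temperature rise = 47441 / 19.6100 = 2419.22 K
T_ad = 51 + 2419.22 = 2470.22 deg C


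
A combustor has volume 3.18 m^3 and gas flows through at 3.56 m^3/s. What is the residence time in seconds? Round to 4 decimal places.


tau = V / Q_flow
tau = 3.18 / 3.56 = 0.8933 s


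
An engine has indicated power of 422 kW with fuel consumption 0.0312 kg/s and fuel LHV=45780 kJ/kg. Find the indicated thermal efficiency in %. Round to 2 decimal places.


eta_ith = (IP / (mf * LHV)) * 100
Denominator = 0.0312 * 45780 = 1428.3360 kW
eta_ith = (422 / 1428.3360) * 100 = 29.54%


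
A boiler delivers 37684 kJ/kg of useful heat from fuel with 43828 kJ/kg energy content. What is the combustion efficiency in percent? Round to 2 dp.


Efficiency = (Q_useful / Q_fuel) * 100
Efficiency = (37684 / 43828) * 100
Efficiency = 0.8598 * 100 = 85.98%


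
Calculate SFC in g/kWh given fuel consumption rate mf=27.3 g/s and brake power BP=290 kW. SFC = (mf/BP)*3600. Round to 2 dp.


SFC = (mf / BP) * 3600
Rate = 27.3 / 290 = 0.094138 g/(s*kW)
SFC = 0.094138 * 3600 = 338.90 g/kWh


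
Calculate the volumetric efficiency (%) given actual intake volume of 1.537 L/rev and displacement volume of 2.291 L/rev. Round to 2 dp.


eta_v = (V_actual / V_disp) * 100
Ratio = 1.537 / 2.291 = 0.6709
eta_v = 0.6709 * 100 = 67.09%
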